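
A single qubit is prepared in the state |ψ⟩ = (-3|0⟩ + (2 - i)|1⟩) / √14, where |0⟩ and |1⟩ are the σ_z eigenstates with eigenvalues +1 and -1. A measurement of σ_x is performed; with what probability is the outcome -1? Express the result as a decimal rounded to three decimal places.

0.929

|-x⟩ = (|0⟩ - |1⟩)/√2, so ⟨-x|ψ⟩ = (-5 + i) / (√2·√14).
P = |-5 + i|² / 28 = 26/28.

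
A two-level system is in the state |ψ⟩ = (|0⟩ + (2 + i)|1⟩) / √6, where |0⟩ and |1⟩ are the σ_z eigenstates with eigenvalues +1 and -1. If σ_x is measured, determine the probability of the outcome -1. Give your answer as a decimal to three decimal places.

|-x⟩ = (|0⟩ - |1⟩)/√2, so ⟨-x|ψ⟩ = (-1 - i) / (√2·√6).
P = |-1 - i|² / 12 = 2/12.

0.167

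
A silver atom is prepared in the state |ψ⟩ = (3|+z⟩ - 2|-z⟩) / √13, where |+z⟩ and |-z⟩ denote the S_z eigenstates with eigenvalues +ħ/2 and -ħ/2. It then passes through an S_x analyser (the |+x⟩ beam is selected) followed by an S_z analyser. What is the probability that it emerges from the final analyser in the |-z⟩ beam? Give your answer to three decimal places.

0.019

First analyser (S_x): P(|+x⟩) = |⟨+x|ψ⟩|² = 1/26.
After stage 1 the state is |+x⟩; P(|-z⟩) = |⟨-z|+x⟩|² = 1/2.
Joint probability = 1/26 × 1/2 = 0.019.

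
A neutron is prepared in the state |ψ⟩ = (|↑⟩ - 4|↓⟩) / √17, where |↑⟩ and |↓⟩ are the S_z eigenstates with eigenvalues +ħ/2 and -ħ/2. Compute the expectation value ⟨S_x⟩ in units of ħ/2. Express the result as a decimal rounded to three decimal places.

⟨σ_x⟩ = 2 Re(a* b)/(|a|²+|b|²) with a = 1, b = -4.
a* b = -4, so ⟨σ_x⟩ = -8/17.
⟨S_x⟩ = (ħ/2)·⟨σ_x⟩.

-0.471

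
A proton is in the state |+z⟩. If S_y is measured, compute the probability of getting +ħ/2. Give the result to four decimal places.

0.5000

In the S_z basis, |+z⟩ = |+z⟩ and |+y⟩ = (|+z⟩ + i|-z⟩)/√2.
|⟨+y|+z⟩|² = 1/2.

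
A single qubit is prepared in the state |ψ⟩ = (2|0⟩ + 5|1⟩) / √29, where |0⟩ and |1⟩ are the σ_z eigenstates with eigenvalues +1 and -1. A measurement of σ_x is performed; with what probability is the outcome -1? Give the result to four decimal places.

0.1552

|-x⟩ = (|0⟩ - |1⟩)/√2, so ⟨-x|ψ⟩ = (-3) / (√2·√29).
P = |-3|² / 58 = 9/58.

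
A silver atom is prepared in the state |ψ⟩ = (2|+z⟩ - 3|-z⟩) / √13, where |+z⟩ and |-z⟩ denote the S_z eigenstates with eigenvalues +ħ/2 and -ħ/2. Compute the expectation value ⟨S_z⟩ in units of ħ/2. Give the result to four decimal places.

-0.3846

⟨σ_z⟩ = |a|² - |b|² divided by |a|²+|b|², with a, b the |+z⟩, |-z⟩ amplitudes.
= (4 - 9)/13 = -5/13.
⟨S_z⟩ = (ħ/2)·⟨σ_z⟩.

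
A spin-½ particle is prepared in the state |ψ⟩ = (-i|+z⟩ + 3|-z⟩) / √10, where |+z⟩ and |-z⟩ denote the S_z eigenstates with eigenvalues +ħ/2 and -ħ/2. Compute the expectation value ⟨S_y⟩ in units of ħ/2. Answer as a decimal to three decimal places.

0.600

⟨σ_y⟩ = 2 Im(a* b)/(|a|²+|b|²) with a = -i, b = 3.
a* b = 3i, so ⟨σ_y⟩ = 6/10.
⟨S_y⟩ = (ħ/2)·⟨σ_y⟩.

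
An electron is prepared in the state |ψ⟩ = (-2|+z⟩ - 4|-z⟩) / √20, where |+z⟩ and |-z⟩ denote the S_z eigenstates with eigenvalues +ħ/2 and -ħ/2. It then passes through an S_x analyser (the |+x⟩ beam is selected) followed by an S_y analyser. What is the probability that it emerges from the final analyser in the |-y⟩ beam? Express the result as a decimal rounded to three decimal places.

0.450

First analyser (S_x): P(|+x⟩) = |⟨+x|ψ⟩|² = 36/40.
After stage 1 the state is |+x⟩; P(|-y⟩) = |⟨-y|+x⟩|² = 1/2.
Joint probability = 36/40 × 1/2 = 0.450.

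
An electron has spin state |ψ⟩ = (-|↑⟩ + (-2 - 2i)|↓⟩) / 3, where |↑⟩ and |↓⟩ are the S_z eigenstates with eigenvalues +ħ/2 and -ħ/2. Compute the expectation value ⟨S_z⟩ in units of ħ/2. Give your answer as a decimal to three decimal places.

⟨σ_z⟩ = |a|² - |b|² divided by |a|²+|b|², with a, b the |↑⟩, |↓⟩ amplitudes.
= (1 - 8)/9 = -7/9.
⟨S_z⟩ = (ħ/2)·⟨σ_z⟩.

-0.778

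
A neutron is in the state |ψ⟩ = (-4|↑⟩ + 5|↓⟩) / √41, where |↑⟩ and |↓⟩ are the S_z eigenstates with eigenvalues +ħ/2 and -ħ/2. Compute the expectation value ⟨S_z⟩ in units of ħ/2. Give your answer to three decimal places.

⟨σ_z⟩ = |a|² - |b|² divided by |a|²+|b|², with a, b the |↑⟩, |↓⟩ amplitudes.
= (16 - 25)/41 = -9/41.
⟨S_z⟩ = (ħ/2)·⟨σ_z⟩.

-0.220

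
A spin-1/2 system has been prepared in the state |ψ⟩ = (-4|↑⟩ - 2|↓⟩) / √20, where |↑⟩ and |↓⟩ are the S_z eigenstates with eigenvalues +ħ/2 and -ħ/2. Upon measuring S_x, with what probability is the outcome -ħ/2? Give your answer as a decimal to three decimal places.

0.100

|-x⟩ = (|↑⟩ - |↓⟩)/√2, so ⟨-x|ψ⟩ = (-2) / (√2·√20).
P = |-2|² / 40 = 4/40.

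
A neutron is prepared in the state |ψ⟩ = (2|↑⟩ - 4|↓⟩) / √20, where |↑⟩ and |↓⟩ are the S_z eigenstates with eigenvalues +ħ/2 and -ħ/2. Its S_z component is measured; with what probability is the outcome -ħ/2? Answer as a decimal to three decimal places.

0.800

The -ħ/2 outcome corresponds to |↓⟩. Its amplitude in |ψ⟩ is -4/√20.
P = |-4|² / 20 = 16/20.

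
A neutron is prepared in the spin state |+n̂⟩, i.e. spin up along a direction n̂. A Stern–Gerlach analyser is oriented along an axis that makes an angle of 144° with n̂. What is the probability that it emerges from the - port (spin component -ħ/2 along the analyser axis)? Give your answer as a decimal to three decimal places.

For spin-½, the probability of finding spin-up along an axis at angle θ to the initial spin direction is cos²(θ/2); spin-down is sin²(θ/2).
θ = 144°, so P = sin²(72°) ≈ 0.905.

0.905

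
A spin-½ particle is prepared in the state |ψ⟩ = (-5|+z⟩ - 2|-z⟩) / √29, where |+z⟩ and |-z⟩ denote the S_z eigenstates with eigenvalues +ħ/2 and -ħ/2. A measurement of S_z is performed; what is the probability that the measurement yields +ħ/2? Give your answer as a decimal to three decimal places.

The +ħ/2 outcome corresponds to |+z⟩. Its amplitude in |ψ⟩ is -5/√29.
P = |-5|² / 29 = 25/29.

0.862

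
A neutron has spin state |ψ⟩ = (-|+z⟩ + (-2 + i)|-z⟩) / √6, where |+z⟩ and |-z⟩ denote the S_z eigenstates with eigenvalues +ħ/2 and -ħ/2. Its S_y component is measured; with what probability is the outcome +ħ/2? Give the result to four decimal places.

0.3333

|+y⟩ = (|+z⟩ + i|-z⟩)/√2, so ⟨+y|ψ⟩ = (2i) / (√2·√6).
P = |2i|² / 12 = 4/12.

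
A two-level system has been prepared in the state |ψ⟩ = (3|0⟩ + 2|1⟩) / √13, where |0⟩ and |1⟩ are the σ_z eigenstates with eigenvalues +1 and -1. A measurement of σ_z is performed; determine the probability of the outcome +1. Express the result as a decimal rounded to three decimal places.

The +1 outcome corresponds to |0⟩. Its amplitude in |ψ⟩ is 3/√13.
P = |3|² / 13 = 9/13.

0.692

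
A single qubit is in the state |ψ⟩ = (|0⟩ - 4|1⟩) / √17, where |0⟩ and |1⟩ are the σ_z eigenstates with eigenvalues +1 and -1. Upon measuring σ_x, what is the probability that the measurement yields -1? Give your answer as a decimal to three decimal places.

|-x⟩ = (|0⟩ - |1⟩)/√2, so ⟨-x|ψ⟩ = (5) / (√2·√17).
P = |5|² / 34 = 25/34.

0.735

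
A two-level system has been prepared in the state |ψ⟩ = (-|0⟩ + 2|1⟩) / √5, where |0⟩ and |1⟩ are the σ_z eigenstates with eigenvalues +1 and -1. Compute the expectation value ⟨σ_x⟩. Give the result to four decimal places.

-0.8000

⟨σ_x⟩ = 2 Re(a* b)/(|a|²+|b|²) with a = -1, b = 2.
a* b = -2, so ⟨σ_x⟩ = -4/5.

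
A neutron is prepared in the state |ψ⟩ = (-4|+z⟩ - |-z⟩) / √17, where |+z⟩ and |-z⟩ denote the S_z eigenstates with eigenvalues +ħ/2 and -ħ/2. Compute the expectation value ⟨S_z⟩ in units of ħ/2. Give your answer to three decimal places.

0.882

⟨σ_z⟩ = |a|² - |b|² divided by |a|²+|b|², with a, b the |+z⟩, |-z⟩ amplitudes.
= (16 - 1)/17 = 15/17.
⟨S_z⟩ = (ħ/2)·⟨σ_z⟩.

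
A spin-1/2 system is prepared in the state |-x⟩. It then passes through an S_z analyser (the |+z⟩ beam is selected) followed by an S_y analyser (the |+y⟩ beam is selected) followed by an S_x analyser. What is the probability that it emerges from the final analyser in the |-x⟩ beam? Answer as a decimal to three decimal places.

0.125

First analyser (S_z): from |-x⟩, P(|+z⟩) = 1/2.
After stage 1 the state is |+z⟩; P(|+y⟩) = |⟨+y|+z⟩|² = 1/2.
After stage 2 the state is |+y⟩; P(|-x⟩) = |⟨-x|+y⟩|² = 1/2.
Joint probability = 1/2 × 1/2 × 1/2 = 0.125.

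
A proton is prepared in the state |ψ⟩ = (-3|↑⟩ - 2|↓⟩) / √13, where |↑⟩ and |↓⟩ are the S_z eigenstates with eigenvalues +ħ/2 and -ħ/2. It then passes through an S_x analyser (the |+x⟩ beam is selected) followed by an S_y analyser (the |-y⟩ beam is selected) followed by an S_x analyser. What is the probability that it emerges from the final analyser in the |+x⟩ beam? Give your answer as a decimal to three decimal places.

First analyser (S_x): P(|+x⟩) = |⟨+x|ψ⟩|² = 25/26.
After stage 1 the state is |+x⟩; P(|-y⟩) = |⟨-y|+x⟩|² = 1/2.
After stage 2 the state is |-y⟩; P(|+x⟩) = |⟨+x|-y⟩|² = 1/2.
Joint probability = 25/26 × 1/2 × 1/2 = 0.240.

0.240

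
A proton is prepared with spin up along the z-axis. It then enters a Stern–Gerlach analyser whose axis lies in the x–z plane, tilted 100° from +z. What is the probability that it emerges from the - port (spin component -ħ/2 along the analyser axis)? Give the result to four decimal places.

For spin-½, the probability of finding spin-up along an axis at angle θ to the initial spin direction is cos²(θ/2); spin-down is sin²(θ/2).
θ = 100°, so P = sin²(50°) ≈ 0.5868.

0.5868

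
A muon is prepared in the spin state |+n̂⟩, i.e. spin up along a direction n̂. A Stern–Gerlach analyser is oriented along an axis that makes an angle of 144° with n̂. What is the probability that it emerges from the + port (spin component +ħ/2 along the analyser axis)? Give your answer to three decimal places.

For spin-½, the probability of finding spin-up along an axis at angle θ to the initial spin direction is cos²(θ/2); spin-down is sin²(θ/2).
θ = 144°, so P = cos²(72°) ≈ 0.095.

0.095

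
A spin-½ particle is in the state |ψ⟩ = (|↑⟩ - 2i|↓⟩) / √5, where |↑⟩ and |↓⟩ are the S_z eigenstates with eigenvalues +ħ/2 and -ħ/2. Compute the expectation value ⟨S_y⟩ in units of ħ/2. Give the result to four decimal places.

-0.8000

⟨σ_y⟩ = 2 Im(a* b)/(|a|²+|b|²) with a = 1, b = -2i.
a* b = -2i, so ⟨σ_y⟩ = -4/5.
⟨S_y⟩ = (ħ/2)·⟨σ_y⟩.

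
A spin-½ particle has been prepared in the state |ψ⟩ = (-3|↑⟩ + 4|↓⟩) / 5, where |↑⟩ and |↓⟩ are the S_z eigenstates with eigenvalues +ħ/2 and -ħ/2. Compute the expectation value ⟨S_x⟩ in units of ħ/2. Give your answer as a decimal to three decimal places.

-0.960

⟨σ_x⟩ = 2 Re(a* b)/(|a|²+|b|²) with a = -3, b = 4.
a* b = -12, so ⟨σ_x⟩ = -24/25.
⟨S_x⟩ = (ħ/2)·⟨σ_x⟩.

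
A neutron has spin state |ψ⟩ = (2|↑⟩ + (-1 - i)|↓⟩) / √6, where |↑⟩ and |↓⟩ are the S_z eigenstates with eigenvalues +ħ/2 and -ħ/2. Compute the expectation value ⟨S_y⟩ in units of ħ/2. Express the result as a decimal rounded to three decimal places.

-0.667

⟨σ_y⟩ = 2 Im(a* b)/(|a|²+|b|²) with a = 2, b = (-1 - i).
a* b = (-2 - 2i), so ⟨σ_y⟩ = -4/6.
⟨S_y⟩ = (ħ/2)·⟨σ_y⟩.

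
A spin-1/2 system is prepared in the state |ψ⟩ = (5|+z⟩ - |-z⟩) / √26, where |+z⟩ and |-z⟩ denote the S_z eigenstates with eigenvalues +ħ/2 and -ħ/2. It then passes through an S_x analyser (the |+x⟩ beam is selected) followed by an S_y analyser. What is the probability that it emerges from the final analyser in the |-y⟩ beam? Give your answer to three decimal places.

First analyser (S_x): P(|+x⟩) = |⟨+x|ψ⟩|² = 16/52.
After stage 1 the state is |+x⟩; P(|-y⟩) = |⟨-y|+x⟩|² = 1/2.
Joint probability = 16/52 × 1/2 = 0.154.

0.154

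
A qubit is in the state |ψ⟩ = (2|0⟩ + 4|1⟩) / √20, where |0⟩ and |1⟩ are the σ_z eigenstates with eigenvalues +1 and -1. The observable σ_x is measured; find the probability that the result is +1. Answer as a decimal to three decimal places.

|+x⟩ = (|0⟩ + |1⟩)/√2, so ⟨+x|ψ⟩ = (6) / (√2·√20).
P = |6|² / 40 = 36/40.

0.900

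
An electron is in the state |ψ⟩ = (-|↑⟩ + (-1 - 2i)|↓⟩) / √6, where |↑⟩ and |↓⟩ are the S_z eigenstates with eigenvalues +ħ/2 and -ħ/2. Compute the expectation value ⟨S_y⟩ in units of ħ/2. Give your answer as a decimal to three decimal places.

⟨σ_y⟩ = 2 Im(a* b)/(|a|²+|b|²) with a = -1, b = (-1 - 2i).
a* b = (1 + 2i), so ⟨σ_y⟩ = 4/6.
⟨S_y⟩ = (ħ/2)·⟨σ_y⟩.

0.667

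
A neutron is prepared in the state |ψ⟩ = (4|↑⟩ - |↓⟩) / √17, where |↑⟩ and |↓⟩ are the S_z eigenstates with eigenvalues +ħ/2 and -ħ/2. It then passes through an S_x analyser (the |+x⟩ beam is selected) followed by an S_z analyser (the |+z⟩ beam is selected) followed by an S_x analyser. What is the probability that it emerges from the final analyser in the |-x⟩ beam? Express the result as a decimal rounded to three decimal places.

0.066

First analyser (S_x): P(|+x⟩) = |⟨+x|ψ⟩|² = 9/34.
After stage 1 the state is |+x⟩; P(|+z⟩) = |⟨+z|+x⟩|² = 1/2.
After stage 2 the state is |+z⟩; P(|-x⟩) = |⟨-x|+z⟩|² = 1/2.
Joint probability = 9/34 × 1/2 × 1/2 = 0.066.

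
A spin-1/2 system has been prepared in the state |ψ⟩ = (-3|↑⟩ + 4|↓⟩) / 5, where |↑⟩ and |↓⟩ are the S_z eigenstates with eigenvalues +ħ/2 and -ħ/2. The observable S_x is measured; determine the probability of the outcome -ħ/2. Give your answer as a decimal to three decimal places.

0.980

|-x⟩ = (|↑⟩ - |↓⟩)/√2, so ⟨-x|ψ⟩ = (-7) / (√2·5).
P = |-7|² / 50 = 49/50.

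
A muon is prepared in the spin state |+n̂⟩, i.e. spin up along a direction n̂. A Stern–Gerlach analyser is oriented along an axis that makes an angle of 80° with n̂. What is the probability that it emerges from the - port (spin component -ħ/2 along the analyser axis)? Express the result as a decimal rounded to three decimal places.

0.413

For spin-½, the probability of finding spin-up along an axis at angle θ to the initial spin direction is cos²(θ/2); spin-down is sin²(θ/2).
θ = 80°, so P = sin²(40°) ≈ 0.413.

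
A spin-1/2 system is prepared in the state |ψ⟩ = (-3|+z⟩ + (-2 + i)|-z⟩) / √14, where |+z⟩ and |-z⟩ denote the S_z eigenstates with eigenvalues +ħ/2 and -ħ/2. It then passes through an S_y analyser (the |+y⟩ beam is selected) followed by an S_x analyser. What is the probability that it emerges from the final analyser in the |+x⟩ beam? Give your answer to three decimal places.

First analyser (S_y): P(|+y⟩) = |⟨+y|ψ⟩|² = 8/28.
After stage 1 the state is |+y⟩; P(|+x⟩) = |⟨+x|+y⟩|² = 1/2.
Joint probability = 8/28 × 1/2 = 0.143.

0.143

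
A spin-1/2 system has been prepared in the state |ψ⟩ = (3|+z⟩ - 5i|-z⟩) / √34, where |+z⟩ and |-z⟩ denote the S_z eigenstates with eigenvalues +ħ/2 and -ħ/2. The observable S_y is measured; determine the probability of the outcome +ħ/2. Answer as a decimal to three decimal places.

0.059

|+y⟩ = (|+z⟩ + i|-z⟩)/√2, so ⟨+y|ψ⟩ = (-2) / (√2·√34).
P = |-2|² / 68 = 4/68.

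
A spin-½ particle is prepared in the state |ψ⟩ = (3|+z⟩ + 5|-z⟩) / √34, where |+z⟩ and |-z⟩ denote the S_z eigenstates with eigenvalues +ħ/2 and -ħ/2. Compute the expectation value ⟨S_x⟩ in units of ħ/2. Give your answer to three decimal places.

0.882

⟨σ_x⟩ = 2 Re(a* b)/(|a|²+|b|²) with a = 3, b = 5.
a* b = 15, so ⟨σ_x⟩ = 30/34.
⟨S_x⟩ = (ħ/2)·⟨σ_x⟩.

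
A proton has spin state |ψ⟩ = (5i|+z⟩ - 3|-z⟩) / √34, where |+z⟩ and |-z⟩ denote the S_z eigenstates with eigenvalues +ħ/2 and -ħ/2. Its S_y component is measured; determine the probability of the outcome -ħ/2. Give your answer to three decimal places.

0.059

|-y⟩ = (|+z⟩ - i|-z⟩)/√2, so ⟨-y|ψ⟩ = (2i) / (√2·√34).
P = |2i|² / 68 = 4/68.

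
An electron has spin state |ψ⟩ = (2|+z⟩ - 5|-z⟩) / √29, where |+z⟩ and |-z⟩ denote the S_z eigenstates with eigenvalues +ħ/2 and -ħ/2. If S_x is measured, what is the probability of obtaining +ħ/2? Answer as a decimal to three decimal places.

|+x⟩ = (|+z⟩ + |-z⟩)/√2, so ⟨+x|ψ⟩ = (-3) / (√2·√29).
P = |-3|² / 58 = 9/58.

0.155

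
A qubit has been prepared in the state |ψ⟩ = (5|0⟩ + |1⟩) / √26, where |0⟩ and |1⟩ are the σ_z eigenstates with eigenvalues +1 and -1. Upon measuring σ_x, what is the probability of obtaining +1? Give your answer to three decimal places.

|+x⟩ = (|0⟩ + |1⟩)/√2, so ⟨+x|ψ⟩ = (6) / (√2·√26).
P = |6|² / 52 = 36/52.

0.692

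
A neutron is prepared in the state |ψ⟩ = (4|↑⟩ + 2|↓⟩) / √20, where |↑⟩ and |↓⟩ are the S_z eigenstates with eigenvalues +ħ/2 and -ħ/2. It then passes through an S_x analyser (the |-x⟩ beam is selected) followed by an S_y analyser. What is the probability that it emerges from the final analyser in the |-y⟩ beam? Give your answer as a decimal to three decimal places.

0.050

First analyser (S_x): P(|-x⟩) = |⟨-x|ψ⟩|² = 4/40.
After stage 1 the state is |-x⟩; P(|-y⟩) = |⟨-y|-x⟩|² = 1/2.
Joint probability = 4/40 × 1/2 = 0.050.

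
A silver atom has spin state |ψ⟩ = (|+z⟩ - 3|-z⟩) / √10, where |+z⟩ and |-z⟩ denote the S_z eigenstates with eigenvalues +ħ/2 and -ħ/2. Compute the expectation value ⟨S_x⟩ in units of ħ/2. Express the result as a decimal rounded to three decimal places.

⟨σ_x⟩ = 2 Re(a* b)/(|a|²+|b|²) with a = 1, b = -3.
a* b = -3, so ⟨σ_x⟩ = -6/10.
⟨S_x⟩ = (ħ/2)·⟨σ_x⟩.

-0.600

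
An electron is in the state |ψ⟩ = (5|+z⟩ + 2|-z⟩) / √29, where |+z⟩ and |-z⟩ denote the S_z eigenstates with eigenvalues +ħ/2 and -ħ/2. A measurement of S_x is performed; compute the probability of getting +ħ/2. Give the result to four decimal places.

0.8448

|+x⟩ = (|+z⟩ + |-z⟩)/√2, so ⟨+x|ψ⟩ = (7) / (√2·√29).
P = |7|² / 58 = 49/58.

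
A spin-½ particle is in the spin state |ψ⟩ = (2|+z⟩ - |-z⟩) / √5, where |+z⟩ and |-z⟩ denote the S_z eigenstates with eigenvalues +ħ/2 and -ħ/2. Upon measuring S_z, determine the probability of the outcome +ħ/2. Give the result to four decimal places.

0.8000

The +ħ/2 outcome corresponds to |+z⟩. Its amplitude in |ψ⟩ is 2/√5.
P = |2|² / 5 = 4/5.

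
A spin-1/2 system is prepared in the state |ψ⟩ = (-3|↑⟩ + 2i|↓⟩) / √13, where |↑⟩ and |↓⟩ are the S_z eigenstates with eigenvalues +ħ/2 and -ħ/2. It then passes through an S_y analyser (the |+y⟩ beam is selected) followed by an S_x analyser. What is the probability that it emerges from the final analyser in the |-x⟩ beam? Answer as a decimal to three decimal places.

First analyser (S_y): P(|+y⟩) = |⟨+y|ψ⟩|² = 1/26.
After stage 1 the state is |+y⟩; P(|-x⟩) = |⟨-x|+y⟩|² = 1/2.
Joint probability = 1/26 × 1/2 = 0.019.

0.019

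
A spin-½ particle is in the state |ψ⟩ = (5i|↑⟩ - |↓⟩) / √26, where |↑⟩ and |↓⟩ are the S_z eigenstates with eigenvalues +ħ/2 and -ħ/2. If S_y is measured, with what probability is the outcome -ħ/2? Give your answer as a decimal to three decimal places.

|-y⟩ = (|↑⟩ - i|↓⟩)/√2, so ⟨-y|ψ⟩ = (4i) / (√2·√26).
P = |4i|² / 52 = 16/52.

0.308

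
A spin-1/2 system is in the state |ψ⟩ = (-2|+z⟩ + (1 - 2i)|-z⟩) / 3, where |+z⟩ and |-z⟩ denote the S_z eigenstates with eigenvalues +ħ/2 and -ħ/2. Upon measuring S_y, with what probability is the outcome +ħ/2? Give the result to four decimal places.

|+y⟩ = (|+z⟩ + i|-z⟩)/√2, so ⟨+y|ψ⟩ = (-4 - i) / (√2·3).
P = |-4 - i|² / 18 = 17/18.

0.9444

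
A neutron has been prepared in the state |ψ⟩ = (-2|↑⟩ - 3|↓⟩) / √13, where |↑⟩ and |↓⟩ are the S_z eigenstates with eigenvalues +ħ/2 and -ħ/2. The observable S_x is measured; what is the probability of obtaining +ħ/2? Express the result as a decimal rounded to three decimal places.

|+x⟩ = (|↑⟩ + |↓⟩)/√2, so ⟨+x|ψ⟩ = (-5) / (√2·√13).
P = |-5|² / 26 = 25/26.

0.962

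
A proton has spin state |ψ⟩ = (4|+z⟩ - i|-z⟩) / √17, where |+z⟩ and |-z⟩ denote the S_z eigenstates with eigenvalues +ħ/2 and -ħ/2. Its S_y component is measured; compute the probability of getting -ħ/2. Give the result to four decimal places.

|-y⟩ = (|+z⟩ - i|-z⟩)/√2, so ⟨-y|ψ⟩ = (5) / (√2·√17).
P = |5|² / 34 = 25/34.

0.7353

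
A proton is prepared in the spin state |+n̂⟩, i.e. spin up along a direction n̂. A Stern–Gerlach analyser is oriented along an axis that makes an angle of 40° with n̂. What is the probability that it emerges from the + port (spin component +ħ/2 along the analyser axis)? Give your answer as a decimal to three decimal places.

0.883

For spin-½, the probability of finding spin-up along an axis at angle θ to the initial spin direction is cos²(θ/2); spin-down is sin²(θ/2).
θ = 40°, so P = cos²(20°) ≈ 0.883.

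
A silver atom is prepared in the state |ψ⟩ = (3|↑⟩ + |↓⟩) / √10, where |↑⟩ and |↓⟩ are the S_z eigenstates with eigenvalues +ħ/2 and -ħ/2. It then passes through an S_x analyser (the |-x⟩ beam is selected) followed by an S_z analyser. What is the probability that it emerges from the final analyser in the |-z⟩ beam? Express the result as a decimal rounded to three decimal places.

0.100

First analyser (S_x): P(|-x⟩) = |⟨-x|ψ⟩|² = 4/20.
After stage 1 the state is |-x⟩; P(|-z⟩) = |⟨-z|-x⟩|² = 1/2.
Joint probability = 4/20 × 1/2 = 0.100.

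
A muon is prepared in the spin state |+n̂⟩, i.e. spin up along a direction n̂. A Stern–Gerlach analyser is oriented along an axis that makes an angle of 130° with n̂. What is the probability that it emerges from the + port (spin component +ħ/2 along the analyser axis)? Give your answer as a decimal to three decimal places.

For spin-½, the probability of finding spin-up along an axis at angle θ to the initial spin direction is cos²(θ/2); spin-down is sin²(θ/2).
θ = 130°, so P = cos²(65°) ≈ 0.179.

0.179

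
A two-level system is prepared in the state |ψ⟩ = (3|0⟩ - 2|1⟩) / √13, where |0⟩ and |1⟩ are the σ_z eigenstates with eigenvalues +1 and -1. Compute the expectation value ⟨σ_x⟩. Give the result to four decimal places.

⟨σ_x⟩ = 2 Re(a* b)/(|a|²+|b|²) with a = 3, b = -2.
a* b = -6, so ⟨σ_x⟩ = -12/13.

-0.9231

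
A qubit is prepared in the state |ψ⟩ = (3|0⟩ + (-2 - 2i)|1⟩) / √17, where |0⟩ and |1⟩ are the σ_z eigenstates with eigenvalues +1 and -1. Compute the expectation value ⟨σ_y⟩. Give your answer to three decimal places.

⟨σ_y⟩ = 2 Im(a* b)/(|a|²+|b|²) with a = 3, b = (-2 - 2i).
a* b = (-6 - 6i), so ⟨σ_y⟩ = -12/17.

-0.706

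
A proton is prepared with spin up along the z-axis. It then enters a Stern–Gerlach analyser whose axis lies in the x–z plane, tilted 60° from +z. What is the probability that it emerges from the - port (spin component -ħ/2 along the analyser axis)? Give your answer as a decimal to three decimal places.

0.250

For spin-½, the probability of finding spin-up along an axis at angle θ to the initial spin direction is cos²(θ/2); spin-down is sin²(θ/2).
θ = 60°, so P = sin²(30°) ≈ 0.250.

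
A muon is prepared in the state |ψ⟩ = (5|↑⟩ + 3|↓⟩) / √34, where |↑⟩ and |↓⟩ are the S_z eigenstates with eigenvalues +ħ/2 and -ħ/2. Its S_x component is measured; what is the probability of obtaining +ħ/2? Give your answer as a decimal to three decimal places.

|+x⟩ = (|↑⟩ + |↓⟩)/√2, so ⟨+x|ψ⟩ = (8) / (√2·√34).
P = |8|² / 68 = 64/68.

0.941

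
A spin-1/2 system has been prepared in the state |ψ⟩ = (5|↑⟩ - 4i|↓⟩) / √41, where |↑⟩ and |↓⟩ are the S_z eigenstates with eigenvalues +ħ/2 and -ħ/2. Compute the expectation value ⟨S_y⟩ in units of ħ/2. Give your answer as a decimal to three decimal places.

⟨σ_y⟩ = 2 Im(a* b)/(|a|²+|b|²) with a = 5, b = -4i.
a* b = -20i, so ⟨σ_y⟩ = -40/41.
⟨S_y⟩ = (ħ/2)·⟨σ_y⟩.

-0.976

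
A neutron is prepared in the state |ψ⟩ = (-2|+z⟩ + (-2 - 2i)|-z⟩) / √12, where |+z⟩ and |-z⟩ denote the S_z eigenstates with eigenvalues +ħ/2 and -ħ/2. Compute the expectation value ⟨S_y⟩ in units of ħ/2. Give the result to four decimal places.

0.6667

⟨σ_y⟩ = 2 Im(a* b)/(|a|²+|b|²) with a = -2, b = (-2 - 2i).
a* b = (4 + 4i), so ⟨σ_y⟩ = 8/12.
⟨S_y⟩ = (ħ/2)·⟨σ_y⟩.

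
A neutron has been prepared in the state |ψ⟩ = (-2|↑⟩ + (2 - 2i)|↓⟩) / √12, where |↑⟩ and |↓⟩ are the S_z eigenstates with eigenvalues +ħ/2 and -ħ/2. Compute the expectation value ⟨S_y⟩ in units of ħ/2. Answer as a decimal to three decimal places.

⟨σ_y⟩ = 2 Im(a* b)/(|a|²+|b|²) with a = -2, b = (2 - 2i).
a* b = (-4 + 4i), so ⟨σ_y⟩ = 8/12.
⟨S_y⟩ = (ħ/2)·⟨σ_y⟩.

0.667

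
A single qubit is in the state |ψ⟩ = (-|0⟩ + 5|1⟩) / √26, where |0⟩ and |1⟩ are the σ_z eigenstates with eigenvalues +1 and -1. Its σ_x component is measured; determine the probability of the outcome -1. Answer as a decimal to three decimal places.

|-x⟩ = (|0⟩ - |1⟩)/√2, so ⟨-x|ψ⟩ = (-6) / (√2·√26).
P = |-6|² / 52 = 36/52.

0.692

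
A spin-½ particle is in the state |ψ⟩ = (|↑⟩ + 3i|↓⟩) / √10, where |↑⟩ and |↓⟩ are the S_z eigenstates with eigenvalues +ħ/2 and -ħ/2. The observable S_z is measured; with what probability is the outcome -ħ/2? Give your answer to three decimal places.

The -ħ/2 outcome corresponds to |↓⟩. Its amplitude in |ψ⟩ is 3i/√10.
P = |3i|² / 10 = 9/10.

0.900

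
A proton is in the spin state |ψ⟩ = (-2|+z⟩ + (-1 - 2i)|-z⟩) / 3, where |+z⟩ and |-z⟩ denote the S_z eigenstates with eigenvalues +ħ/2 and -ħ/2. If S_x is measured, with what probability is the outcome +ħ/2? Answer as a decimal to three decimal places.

|+x⟩ = (|+z⟩ + |-z⟩)/√2, so ⟨+x|ψ⟩ = (-3 - 2i) / (√2·3).
P = |-3 - 2i|² / 18 = 13/18.

0.722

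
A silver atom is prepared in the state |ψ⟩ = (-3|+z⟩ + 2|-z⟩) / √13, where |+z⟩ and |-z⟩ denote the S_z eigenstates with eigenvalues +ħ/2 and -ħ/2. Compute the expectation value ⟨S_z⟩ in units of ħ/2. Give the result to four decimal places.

⟨σ_z⟩ = |a|² - |b|² divided by |a|²+|b|², with a, b the |+z⟩, |-z⟩ amplitudes.
= (9 - 4)/13 = 5/13.
⟨S_z⟩ = (ħ/2)·⟨σ_z⟩.

0.3846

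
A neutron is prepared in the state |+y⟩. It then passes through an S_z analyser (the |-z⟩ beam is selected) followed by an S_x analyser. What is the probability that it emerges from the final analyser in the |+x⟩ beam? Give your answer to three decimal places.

First analyser (S_z): from |+y⟩, P(|-z⟩) = 1/2.
After stage 1 the state is |-z⟩; P(|+x⟩) = |⟨+x|-z⟩|² = 1/2.
Joint probability = 1/2 × 1/2 = 0.250.

0.250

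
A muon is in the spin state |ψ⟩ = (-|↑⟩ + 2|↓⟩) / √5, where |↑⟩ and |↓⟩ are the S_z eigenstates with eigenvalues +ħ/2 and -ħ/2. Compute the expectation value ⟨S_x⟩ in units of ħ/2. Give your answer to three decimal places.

⟨σ_x⟩ = 2 Re(a* b)/(|a|²+|b|²) with a = -1, b = 2.
a* b = -2, so ⟨σ_x⟩ = -4/5.
⟨S_x⟩ = (ħ/2)·⟨σ_x⟩.

-0.800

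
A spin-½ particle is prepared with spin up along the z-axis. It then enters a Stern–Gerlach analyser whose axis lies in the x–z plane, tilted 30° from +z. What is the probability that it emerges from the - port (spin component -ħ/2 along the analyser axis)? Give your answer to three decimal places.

For spin-½, the probability of finding spin-up along an axis at angle θ to the initial spin direction is cos²(θ/2); spin-down is sin²(θ/2).
θ = 30°, so P = sin²(15°) ≈ 0.067.

0.067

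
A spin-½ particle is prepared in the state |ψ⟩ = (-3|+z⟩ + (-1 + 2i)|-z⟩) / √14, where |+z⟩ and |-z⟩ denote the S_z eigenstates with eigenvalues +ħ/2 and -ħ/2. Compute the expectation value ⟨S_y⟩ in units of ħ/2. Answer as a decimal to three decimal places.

⟨σ_y⟩ = 2 Im(a* b)/(|a|²+|b|²) with a = -3, b = (-1 + 2i).
a* b = (3 - 6i), so ⟨σ_y⟩ = -12/14.
⟨S_y⟩ = (ħ/2)·⟨σ_y⟩.

-0.857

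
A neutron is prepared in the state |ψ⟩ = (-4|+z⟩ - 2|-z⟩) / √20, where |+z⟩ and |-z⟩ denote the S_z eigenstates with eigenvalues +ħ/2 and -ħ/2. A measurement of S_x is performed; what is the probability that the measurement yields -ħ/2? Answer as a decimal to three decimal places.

0.100

|-x⟩ = (|+z⟩ - |-z⟩)/√2, so ⟨-x|ψ⟩ = (-2) / (√2·√20).
P = |-2|² / 40 = 4/40.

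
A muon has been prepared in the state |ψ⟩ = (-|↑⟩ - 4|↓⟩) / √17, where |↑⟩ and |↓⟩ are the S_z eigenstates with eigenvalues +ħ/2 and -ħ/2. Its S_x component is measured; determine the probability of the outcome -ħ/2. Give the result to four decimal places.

|-x⟩ = (|↑⟩ - |↓⟩)/√2, so ⟨-x|ψ⟩ = (3) / (√2·√17).
P = |3|² / 34 = 9/34.

0.2647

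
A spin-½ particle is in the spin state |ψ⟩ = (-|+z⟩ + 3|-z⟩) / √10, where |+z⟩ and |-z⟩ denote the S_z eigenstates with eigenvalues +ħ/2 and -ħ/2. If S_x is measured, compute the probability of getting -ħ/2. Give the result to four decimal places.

|-x⟩ = (|+z⟩ - |-z⟩)/√2, so ⟨-x|ψ⟩ = (-4) / (√2·√10).
P = |-4|² / 20 = 16/20.

0.8000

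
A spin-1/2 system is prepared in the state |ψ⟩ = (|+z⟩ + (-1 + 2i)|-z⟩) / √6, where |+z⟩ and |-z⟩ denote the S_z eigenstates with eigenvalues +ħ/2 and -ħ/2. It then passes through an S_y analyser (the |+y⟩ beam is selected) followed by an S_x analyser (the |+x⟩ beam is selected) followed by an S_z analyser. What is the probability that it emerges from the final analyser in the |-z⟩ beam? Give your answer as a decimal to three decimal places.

First analyser (S_y): P(|+y⟩) = |⟨+y|ψ⟩|² = 10/12.
After stage 1 the state is |+y⟩; P(|+x⟩) = |⟨+x|+y⟩|² = 1/2.
After stage 2 the state is |+x⟩; P(|-z⟩) = |⟨-z|+x⟩|² = 1/2.
Joint probability = 10/12 × 1/2 × 1/2 = 0.208.

0.208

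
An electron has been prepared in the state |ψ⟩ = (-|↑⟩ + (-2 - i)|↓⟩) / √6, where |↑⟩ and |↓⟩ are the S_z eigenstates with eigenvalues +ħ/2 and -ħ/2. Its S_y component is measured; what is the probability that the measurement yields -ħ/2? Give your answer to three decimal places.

0.333

|-y⟩ = (|↑⟩ - i|↓⟩)/√2, so ⟨-y|ψ⟩ = (-2i) / (√2·√6).
P = |-2i|² / 12 = 4/12.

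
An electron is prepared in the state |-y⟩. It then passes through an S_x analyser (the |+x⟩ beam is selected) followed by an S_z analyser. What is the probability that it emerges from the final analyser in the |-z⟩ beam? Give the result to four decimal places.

First analyser (S_x): from |-y⟩, P(|+x⟩) = 1/2.
After stage 1 the state is |+x⟩; P(|-z⟩) = |⟨-z|+x⟩|² = 1/2.
Joint probability = 1/2 × 1/2 = 0.2500.

0.2500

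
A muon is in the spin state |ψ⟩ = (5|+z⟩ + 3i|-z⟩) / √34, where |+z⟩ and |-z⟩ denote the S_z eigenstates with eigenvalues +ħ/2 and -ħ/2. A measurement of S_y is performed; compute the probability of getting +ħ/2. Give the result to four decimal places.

0.9412

|+y⟩ = (|+z⟩ + i|-z⟩)/√2, so ⟨+y|ψ⟩ = (8) / (√2·√34).
P = |8|² / 68 = 64/68.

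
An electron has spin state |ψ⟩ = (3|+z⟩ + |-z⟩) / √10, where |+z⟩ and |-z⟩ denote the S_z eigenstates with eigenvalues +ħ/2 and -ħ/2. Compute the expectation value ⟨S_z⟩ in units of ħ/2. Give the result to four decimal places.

⟨σ_z⟩ = |a|² - |b|² divided by |a|²+|b|², with a, b the |+z⟩, |-z⟩ amplitudes.
= (9 - 1)/10 = 8/10.
⟨S_z⟩ = (ħ/2)·⟨σ_z⟩.

0.8000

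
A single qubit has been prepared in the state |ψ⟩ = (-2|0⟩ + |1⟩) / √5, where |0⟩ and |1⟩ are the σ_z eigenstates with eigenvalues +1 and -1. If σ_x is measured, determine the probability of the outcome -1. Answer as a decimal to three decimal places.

0.900

|-x⟩ = (|0⟩ - |1⟩)/√2, so ⟨-x|ψ⟩ = (-3) / (√2·√5).
P = |-3|² / 10 = 9/10.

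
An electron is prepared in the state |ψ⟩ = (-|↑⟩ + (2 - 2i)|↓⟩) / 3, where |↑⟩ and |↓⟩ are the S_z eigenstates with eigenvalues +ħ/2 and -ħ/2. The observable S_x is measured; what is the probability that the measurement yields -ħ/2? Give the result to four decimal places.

0.7222

|-x⟩ = (|↑⟩ - |↓⟩)/√2, so ⟨-x|ψ⟩ = (-3 + 2i) / (√2·3).
P = |-3 + 2i|² / 18 = 13/18.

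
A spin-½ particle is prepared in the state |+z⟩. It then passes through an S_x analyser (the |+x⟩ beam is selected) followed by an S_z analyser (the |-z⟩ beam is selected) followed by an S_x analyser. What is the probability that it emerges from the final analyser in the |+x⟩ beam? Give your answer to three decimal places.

0.125

First analyser (S_x): from |+z⟩, P(|+x⟩) = 1/2.
After stage 1 the state is |+x⟩; P(|-z⟩) = |⟨-z|+x⟩|² = 1/2.
After stage 2 the state is |-z⟩; P(|+x⟩) = |⟨+x|-z⟩|² = 1/2.
Joint probability = 1/2 × 1/2 × 1/2 = 0.125.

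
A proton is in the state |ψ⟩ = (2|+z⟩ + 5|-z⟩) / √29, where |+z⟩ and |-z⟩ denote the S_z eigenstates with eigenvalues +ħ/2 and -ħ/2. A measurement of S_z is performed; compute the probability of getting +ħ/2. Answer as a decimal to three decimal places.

0.138

The +ħ/2 outcome corresponds to |+z⟩. Its amplitude in |ψ⟩ is 2/√29.
P = |2|² / 29 = 4/29.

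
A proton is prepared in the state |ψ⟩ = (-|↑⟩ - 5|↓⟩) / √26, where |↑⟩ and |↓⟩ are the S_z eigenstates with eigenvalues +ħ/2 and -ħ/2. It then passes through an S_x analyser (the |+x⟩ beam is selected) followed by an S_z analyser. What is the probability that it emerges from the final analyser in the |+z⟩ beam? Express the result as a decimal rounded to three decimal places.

First analyser (S_x): P(|+x⟩) = |⟨+x|ψ⟩|² = 36/52.
After stage 1 the state is |+x⟩; P(|+z⟩) = |⟨+z|+x⟩|² = 1/2.
Joint probability = 36/52 × 1/2 = 0.346.

0.346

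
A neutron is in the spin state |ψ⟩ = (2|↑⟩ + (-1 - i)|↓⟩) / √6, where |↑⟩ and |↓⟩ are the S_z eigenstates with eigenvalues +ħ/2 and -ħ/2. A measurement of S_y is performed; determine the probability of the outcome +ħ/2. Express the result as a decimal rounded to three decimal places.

0.167

|+y⟩ = (|↑⟩ + i|↓⟩)/√2, so ⟨+y|ψ⟩ = (1 + i) / (√2·√6).
P = |1 + i|² / 12 = 2/12.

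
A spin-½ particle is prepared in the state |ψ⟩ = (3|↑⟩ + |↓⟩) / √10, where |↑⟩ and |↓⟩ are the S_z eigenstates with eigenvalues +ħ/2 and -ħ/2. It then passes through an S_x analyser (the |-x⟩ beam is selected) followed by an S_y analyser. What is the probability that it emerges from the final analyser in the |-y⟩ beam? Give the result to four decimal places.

0.1000

First analyser (S_x): P(|-x⟩) = |⟨-x|ψ⟩|² = 4/20.
After stage 1 the state is |-x⟩; P(|-y⟩) = |⟨-y|-x⟩|² = 1/2.
Joint probability = 4/20 × 1/2 = 0.1000.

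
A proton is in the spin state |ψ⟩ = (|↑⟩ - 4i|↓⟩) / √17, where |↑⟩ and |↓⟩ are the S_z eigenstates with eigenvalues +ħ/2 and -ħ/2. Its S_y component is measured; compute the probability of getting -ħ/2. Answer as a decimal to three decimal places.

0.735

|-y⟩ = (|↑⟩ - i|↓⟩)/√2, so ⟨-y|ψ⟩ = (5) / (√2·√17).
P = |5|² / 34 = 25/34.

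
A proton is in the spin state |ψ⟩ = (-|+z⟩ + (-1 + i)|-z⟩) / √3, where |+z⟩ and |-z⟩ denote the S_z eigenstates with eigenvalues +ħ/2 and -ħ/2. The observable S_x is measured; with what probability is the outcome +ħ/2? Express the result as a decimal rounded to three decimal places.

0.833

|+x⟩ = (|+z⟩ + |-z⟩)/√2, so ⟨+x|ψ⟩ = (-2 + i) / (√2·√3).
P = |-2 + i|² / 6 = 5/6.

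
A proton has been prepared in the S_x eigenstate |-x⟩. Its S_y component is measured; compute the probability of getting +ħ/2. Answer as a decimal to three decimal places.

In the S_z basis, |-x⟩ = (|↑⟩ - |↓⟩)/√2 and |+y⟩ = (|↑⟩ + i|↓⟩)/√2.
|⟨+y|-x⟩|² = 1/2.

0.500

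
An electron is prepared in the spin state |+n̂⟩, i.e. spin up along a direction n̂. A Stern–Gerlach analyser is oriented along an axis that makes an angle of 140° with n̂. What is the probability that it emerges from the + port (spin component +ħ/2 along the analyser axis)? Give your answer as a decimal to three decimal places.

0.117

For spin-½, the probability of finding spin-up along an axis at angle θ to the initial spin direction is cos²(θ/2); spin-down is sin²(θ/2).
θ = 140°, so P = cos²(70°) ≈ 0.117.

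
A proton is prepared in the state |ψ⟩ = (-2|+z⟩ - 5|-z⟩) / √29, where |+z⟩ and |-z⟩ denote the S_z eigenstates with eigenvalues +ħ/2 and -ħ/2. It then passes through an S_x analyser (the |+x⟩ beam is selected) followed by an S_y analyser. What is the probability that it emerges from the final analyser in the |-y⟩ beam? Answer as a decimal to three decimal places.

0.422

First analyser (S_x): P(|+x⟩) = |⟨+x|ψ⟩|² = 49/58.
After stage 1 the state is |+x⟩; P(|-y⟩) = |⟨-y|+x⟩|² = 1/2.
Joint probability = 49/58 × 1/2 = 0.422.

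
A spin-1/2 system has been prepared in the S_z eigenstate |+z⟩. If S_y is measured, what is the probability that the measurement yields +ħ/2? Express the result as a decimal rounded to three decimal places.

0.500

In the S_z basis, |+z⟩ = |+z⟩ and |+y⟩ = (|+z⟩ + i|-z⟩)/√2.
|⟨+y|+z⟩|² = 1/2.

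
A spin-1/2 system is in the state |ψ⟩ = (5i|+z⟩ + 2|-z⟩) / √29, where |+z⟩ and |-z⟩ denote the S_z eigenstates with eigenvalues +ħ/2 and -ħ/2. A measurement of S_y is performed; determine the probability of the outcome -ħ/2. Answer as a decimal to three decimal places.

|-y⟩ = (|+z⟩ - i|-z⟩)/√2, so ⟨-y|ψ⟩ = (7i) / (√2·√29).
P = |7i|² / 58 = 49/58.

0.845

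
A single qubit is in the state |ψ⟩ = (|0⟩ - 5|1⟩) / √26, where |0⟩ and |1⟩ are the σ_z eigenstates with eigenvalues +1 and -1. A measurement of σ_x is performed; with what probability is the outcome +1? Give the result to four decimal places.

0.3077

|+x⟩ = (|0⟩ + |1⟩)/√2, so ⟨+x|ψ⟩ = (-4) / (√2·√26).
P = |-4|² / 52 = 16/52.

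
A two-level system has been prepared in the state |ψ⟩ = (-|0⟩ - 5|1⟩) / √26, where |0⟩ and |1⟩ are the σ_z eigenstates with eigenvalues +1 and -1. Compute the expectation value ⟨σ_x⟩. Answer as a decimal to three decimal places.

⟨σ_x⟩ = 2 Re(a* b)/(|a|²+|b|²) with a = -1, b = -5.
a* b = 5, so ⟨σ_x⟩ = 10/26.

0.385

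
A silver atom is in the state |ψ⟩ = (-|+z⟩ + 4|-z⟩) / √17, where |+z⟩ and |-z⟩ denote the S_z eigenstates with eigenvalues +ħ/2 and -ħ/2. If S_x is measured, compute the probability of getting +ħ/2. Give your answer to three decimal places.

|+x⟩ = (|+z⟩ + |-z⟩)/√2, so ⟨+x|ψ⟩ = (3) / (√2·√17).
P = |3|² / 34 = 9/34.

0.265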